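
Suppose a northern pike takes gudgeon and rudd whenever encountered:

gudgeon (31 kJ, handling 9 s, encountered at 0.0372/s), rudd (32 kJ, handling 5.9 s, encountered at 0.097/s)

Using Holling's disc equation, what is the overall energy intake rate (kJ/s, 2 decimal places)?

2.23 kJ/s

R = Σλ_iE_i / (1 + Σλ_ih_i)
Numerator: 0.0372×31 + 0.097×32 = 4.257
Denominator: 1 + 0.0372×9 + 0.097×5.9 = 1.907
R = 4.257/1.907 = 2.232 kJ/s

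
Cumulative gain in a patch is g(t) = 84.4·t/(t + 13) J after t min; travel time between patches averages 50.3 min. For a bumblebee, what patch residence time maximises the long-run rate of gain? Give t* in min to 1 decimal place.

Optimal t* satisfies g'(t*) = g(t*)/(T + t*).
g'(t) = 84.4·13/(t + 13)². Setting 84.4·13/(t+13)² = 84.4t/[(t+13)(50.3+t)] gives 13(50.3+t) = t(t+13), so t² = 13×50.3 = 653.9.
t* = √653.9 = 25.57 min.

25.6 min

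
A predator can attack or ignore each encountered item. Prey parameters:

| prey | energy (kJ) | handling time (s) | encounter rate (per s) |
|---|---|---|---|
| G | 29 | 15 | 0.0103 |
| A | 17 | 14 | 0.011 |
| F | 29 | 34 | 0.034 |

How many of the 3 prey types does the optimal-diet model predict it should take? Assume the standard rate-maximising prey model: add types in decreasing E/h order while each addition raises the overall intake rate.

3

Profitabilities (E/h, kJ/s): G 1.93, A 1.21, F 0.853. Add prey in this order while the next type's profitability exceeds the intake rate on those already taken.
Rate on top 1: 0.2587. A: 1.21 > 0.2587 → include.
Rate on top 2: 0.3712. F: 0.853 > 0.3712 → include.
Optimal diet: G, A, F — 3 of 3 types.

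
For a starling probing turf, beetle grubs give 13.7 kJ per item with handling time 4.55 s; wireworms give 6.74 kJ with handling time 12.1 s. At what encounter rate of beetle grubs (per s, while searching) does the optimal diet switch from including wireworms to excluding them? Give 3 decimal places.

0.050 per s

Drop wireworms once their profitability E₂/h₂ falls below the rate achievable on beetle grubs alone: E₂/h₂ = λE₁/(1 + λh₁).
Solve for λ: λE₁h₂ = E₂(1 + λh₁) → λ(E₁h₂ − E₂h₁) = E₂ → λ = E₂/(E₁h₂ − E₂h₁).
λ = 6.74/(13.7×12.1 − 6.74×4.55) = 6.74/135.1 = 0.04989 per s.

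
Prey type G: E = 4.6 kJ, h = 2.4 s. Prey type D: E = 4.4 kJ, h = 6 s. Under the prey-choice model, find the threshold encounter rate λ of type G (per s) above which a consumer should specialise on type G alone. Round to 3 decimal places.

0.258 per s

Drop type D once their profitability E₂/h₂ falls below the rate achievable on type G alone: E₂/h₂ = λE₁/(1 + λh₁).
Solve for λ: λE₁h₂ = E₂(1 + λh₁) → λ(E₁h₂ − E₂h₁) = E₂ → λ = E₂/(E₁h₂ − E₂h₁).
λ = 4.4/(4.6×6 − 4.4×2.4) = 4.4/17.04 = 0.2582 per s.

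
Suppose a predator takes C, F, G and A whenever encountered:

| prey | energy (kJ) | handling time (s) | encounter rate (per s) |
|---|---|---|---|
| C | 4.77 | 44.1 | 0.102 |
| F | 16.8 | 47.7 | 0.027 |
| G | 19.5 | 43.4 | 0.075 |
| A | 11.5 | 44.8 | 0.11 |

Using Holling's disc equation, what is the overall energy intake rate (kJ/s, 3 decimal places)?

R = (0.102×4.77 + 0.027×16.8 + 0.075×19.5 + 0.11×11.5) / (1 + 0.102×44.1 + 0.027×47.7 + 0.075×43.4 + 0.11×44.8) = 3.668/14.97 = 0.245 kJ/s.

0.245 kJ/s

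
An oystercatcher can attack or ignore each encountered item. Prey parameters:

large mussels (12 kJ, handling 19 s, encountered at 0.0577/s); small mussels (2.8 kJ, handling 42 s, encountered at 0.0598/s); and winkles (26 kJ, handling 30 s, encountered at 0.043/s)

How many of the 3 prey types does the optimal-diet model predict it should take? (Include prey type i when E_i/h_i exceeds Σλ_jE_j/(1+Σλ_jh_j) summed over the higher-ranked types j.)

2

E/h in descending order: winkles 0.867, large mussels 0.632, small mussels 0.0667 kJ/s. The optimal diet is the largest prefix of this list for which every included type satisfies E_i/h_i > R on the types above it.
Rate on top 1: 0.4882. large mussels: 0.632 > 0.4882 → include.
Rate on top 2: 0.5346. small mussels: 0.0667 < 0.5346 → exclude; stop.
Optimal diet: winkles, large mussels — 2 of 3 types.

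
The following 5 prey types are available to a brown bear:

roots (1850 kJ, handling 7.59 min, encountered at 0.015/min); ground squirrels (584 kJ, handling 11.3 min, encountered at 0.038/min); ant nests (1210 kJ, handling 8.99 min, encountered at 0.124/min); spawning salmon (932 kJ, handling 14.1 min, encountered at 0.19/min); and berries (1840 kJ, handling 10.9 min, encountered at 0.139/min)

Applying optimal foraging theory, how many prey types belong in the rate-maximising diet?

3

E/h in descending order: roots 244, berries 169, ant nests 135, spawning salmon 66.1, ground squirrels 51.7 kJ/min. The optimal diet is the largest prefix of this list for which every included type satisfies E_i/h_i > R on the types above it.
Rate on top 1: 24.91. berries: 169 > 24.91 → include.
Rate on top 2: 107.8. ant nests: 135 > 107.8 → include.
Rate on top 3: 115.8. spawning salmon: 66.1 < 115.8 → exclude; stop.
Optimal diet: roots, berries, ant nests — 3 of 5 types.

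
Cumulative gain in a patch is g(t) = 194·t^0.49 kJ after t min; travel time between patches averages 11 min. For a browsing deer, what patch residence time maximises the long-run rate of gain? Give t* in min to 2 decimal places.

10.57 min

By the marginal value theorem, leave when the instantaneous gain rate g'(t) equals the habitat-wide average g(t)/(T + t).
g'(t) = 0.49·194·t^-0.51. Setting 0.49·194·t^-0.51 = 194·t^0.49/(11+t) gives 0.49(11+t) = t, so 0.51·t = 0.49×11.
t* = 0.49×11/0.51 = 10.57 min.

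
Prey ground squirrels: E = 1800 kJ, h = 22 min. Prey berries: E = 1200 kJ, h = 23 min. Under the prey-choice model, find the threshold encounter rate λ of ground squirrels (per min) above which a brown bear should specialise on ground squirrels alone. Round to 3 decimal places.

Drop berries once their profitability E₂/h₂ falls below the rate achievable on ground squirrels alone: E₂/h₂ = λE₁/(1 + λh₁).
Solve for λ: λE₁h₂ = E₂(1 + λh₁) → λ(E₁h₂ − E₂h₁) = E₂ → λ = E₂/(E₁h₂ − E₂h₁).
λ = 1200/(1800×23 − 1200×22) = 1200/1.5e+04 = 0.08 per min.

0.080 per min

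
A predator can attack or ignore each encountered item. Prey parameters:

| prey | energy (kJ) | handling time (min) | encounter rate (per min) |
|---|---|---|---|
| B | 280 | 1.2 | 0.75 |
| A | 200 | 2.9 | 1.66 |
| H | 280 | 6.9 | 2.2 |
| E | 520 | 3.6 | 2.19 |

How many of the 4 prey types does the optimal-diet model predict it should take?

2

Profitabilities (E/h, kJ/min): B 233, E 144, A 69, H 40.6. Add prey in this order while the next type's profitability exceeds the intake rate on those already taken.
Rate on top 1: 110.5. E: 144 > 110.5 → include.
Rate on top 2: 137.9. A: 69 < 137.9 → exclude; stop.
Optimal diet: B, E — 2 of 4 types.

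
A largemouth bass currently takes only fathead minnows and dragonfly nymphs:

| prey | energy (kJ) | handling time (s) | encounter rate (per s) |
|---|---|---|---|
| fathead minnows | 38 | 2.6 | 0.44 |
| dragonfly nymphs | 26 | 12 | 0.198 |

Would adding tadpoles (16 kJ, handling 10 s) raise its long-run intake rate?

On fathead minnows and dragonfly nymphs alone, R = ΣλE/(1+Σλh) = 21.87/4.52 = 4.838 kJ/s.
tadpoles: E/h = 16/10 = 1.6 kJ/s.
Since 1.6 < R, time spent handling tadpoles is better spent searching.

No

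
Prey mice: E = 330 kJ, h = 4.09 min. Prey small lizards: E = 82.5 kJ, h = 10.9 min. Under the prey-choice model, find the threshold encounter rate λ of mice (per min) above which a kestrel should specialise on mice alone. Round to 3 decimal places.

The zero-one rule: include small lizards iff E₂/h₂ > λE₁/(1+λh₁). Equality gives the switch point.
λE₁h₂ = E₂ + λE₂h₁ ⇒ λ = E₂/(E₁h₂ − E₂h₁) = 82.5/(3597 − 337.4) = 0.02531 per min.

0.025 per min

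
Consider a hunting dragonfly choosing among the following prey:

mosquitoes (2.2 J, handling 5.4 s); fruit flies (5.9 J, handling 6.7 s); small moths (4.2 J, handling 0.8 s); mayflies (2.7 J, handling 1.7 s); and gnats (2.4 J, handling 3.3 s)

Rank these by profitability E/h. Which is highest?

small moths

Profitability E/h (J/s): mosquitoes = 2.2/5.4 = 0.407, fruit flies = 5.9/6.7 = 0.881, small moths = 4.2/0.8 = 5.25, mayflies = 2.7/1.7 = 1.59, gnats = 2.4/3.3 = 0.727.
Ranked: small moths > mayflies > fruit flies > gnats > mosquitoes.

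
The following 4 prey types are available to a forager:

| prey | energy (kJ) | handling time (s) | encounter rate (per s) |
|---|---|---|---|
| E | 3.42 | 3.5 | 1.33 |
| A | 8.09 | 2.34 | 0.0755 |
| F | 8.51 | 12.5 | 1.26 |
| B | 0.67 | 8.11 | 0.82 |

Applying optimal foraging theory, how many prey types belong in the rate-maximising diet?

2

Rank by E/h (kJ/s): A 3.46, E 0.977, F 0.681, B 0.0826. Include each in turn until the next type's E/h falls below the running intake rate.
Rate on top 1: 0.5191. E: 0.977 > 0.5191 → include.
Rate on top 2: 0.8847. F: 0.681 < 0.8847 → exclude; stop.
Optimal diet: A, E — 2 of 4 types.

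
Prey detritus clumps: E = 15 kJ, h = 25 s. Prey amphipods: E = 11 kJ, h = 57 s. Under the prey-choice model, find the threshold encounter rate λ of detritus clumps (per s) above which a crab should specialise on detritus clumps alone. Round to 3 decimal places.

At the threshold, the rate on detritus clumps alone equals the profitability of amphipods: λ·15/(1 + λ·25) = 11/57 = 0.193.
Rearranging, λ(15 − 0.193×25) = 0.193, so λ = 0.193/10.18 = 0.01897 per s.

0.019 per s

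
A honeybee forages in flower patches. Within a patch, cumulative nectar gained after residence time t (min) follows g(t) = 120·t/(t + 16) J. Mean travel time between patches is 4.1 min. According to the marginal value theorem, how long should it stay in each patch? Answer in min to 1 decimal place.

By the marginal value theorem, leave when the instantaneous gain rate g'(t) equals the habitat-wide average g(t)/(T + t).
g'(t) = 120·16/(t + 16)². Setting 120·16/(t+16)² = 120t/[(t+16)(4.1+t)] gives 16(4.1+t) = t(t+16), so t² = 16×4.1 = 65.6.
t* = √65.6 = 8.099 min.

8.1 min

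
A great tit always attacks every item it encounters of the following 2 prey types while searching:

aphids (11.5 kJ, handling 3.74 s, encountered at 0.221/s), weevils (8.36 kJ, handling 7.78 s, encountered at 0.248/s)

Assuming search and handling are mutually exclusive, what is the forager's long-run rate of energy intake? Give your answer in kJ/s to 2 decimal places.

1.23 kJ/s

Energy encountered per unit search time: 0.221×11.5 + 0.248×8.36 = 4.615 kJ/s.
Handling time per unit search time: 0.221×3.74 + 0.248×7.78 = 2.756.
Rate = 4.615/(1 + 2.756) = 1.229 kJ/s.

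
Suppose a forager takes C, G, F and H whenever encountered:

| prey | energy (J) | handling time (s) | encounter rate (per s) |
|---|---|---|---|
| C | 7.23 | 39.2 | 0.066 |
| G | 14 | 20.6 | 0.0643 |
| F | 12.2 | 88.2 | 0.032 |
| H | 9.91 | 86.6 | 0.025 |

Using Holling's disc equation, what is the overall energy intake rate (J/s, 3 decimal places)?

0.204 J/s

R = Σλ_iE_i / (1 + Σλ_ih_i)
Numerator: 0.066×7.23 + 0.0643×14 + 0.032×12.2 + 0.025×9.91 = 2.016
Denominator: 1 + 0.066×39.2 + 0.0643×20.6 + 0.032×88.2 + 0.025×86.6 = 9.899
R = 2.016/9.899 = 0.2036 J/s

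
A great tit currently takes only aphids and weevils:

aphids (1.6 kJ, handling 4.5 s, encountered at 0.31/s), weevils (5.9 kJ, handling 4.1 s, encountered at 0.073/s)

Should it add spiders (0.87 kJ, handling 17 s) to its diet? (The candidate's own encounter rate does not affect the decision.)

Current rate: (0.31×1.6 + 0.073×5.9)/(1 + 0.31×4.5 + 0.073×4.1) = 0.3439 kJ/s.
spiders: E/h = 0.87/17 = 0.05118 kJ/s.
Since 0.05118 < R, time spent handling spiders is better spent searching.

No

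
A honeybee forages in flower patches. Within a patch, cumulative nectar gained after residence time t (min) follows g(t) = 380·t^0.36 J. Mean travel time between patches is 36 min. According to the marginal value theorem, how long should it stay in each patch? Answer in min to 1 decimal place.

Maximise g(t)/(T+t): set derivative to zero → g'(t)(T+t) = g(t).
g'(t) = 0.36·380·t^-0.64. Setting 0.36·380·t^-0.64 = 380·t^0.36/(36+t) gives 0.36(36+t) = t, so 0.64·t = 0.36×36.
t* = 0.36×36/0.64 = 20.25 min.

20.2 min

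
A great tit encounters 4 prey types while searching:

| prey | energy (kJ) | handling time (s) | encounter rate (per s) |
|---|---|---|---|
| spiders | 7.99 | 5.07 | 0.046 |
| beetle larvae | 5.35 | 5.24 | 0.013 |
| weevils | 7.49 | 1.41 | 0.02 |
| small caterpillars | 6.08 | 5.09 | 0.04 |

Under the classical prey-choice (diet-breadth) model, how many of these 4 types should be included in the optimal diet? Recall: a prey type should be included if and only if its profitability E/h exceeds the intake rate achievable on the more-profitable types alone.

4

Rank by E/h (kJ/s): weevils 5.31, spiders 1.58, small caterpillars 1.19, beetle larvae 1.02. Include each in turn until the next type's E/h falls below the running intake rate.
Rate on top 1: 0.1457. spiders: 1.58 > 0.1457 → include.
Rate on top 2: 0.4101. small caterpillars: 1.19 > 0.4101 → include.
Rate on top 3: 0.5191. beetle larvae: 1.02 > 0.5191 → include.
Optimal diet: weevils, spiders, small caterpillars, beetle larvae — 4 of 4 types.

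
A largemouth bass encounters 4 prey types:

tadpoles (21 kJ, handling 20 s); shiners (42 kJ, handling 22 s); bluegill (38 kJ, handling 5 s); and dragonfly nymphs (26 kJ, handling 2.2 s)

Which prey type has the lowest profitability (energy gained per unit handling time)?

tadpoles

In descending order of E/h:
dragonfly nymphs: 26/2.2 = 11.8 kJ/s
bluegill: 38/5 = 7.6 kJ/s
shiners: 42/22 = 1.91 kJ/s
tadpoles: 21/20 = 1.05 kJ/s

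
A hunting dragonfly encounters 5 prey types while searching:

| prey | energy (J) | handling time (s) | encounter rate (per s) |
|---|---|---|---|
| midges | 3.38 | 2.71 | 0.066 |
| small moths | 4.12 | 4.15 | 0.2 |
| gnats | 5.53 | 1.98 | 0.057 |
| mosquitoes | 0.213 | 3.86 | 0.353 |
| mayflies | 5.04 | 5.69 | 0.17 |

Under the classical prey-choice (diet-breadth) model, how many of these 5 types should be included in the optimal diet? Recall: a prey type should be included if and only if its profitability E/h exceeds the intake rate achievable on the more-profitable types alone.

E/h in descending order: gnats 2.79, midges 1.25, small moths 0.993, mayflies 0.886, mosquitoes 0.0552 J/s. The optimal diet is the largest prefix of this list for which every included type satisfies E_i/h_i > R on the types above it.
Rate on top 1: 0.2832. midges: 1.25 > 0.2832 → include.
Rate on top 2: 0.4167. small moths: 0.993 > 0.4167 → include.
Rate on top 3: 0.6421. mayflies: 0.886 > 0.6421 → include.
Rate on top 4: 0.7184. mosquitoes: 0.0552 < 0.7184 → exclude; stop.
Optimal diet: gnats, midges, small moths, mayflies — 4 of 5 types.

4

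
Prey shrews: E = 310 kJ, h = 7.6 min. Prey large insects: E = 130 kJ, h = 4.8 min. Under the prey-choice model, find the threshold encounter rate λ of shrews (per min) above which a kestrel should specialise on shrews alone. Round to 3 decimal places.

0.260 per min

Drop large insects once their profitability E₂/h₂ falls below the rate achievable on shrews alone: E₂/h₂ = λE₁/(1 + λh₁).
Solve for λ: λE₁h₂ = E₂(1 + λh₁) → λ(E₁h₂ − E₂h₁) = E₂ → λ = E₂/(E₁h₂ − E₂h₁).
λ = 130/(310×4.8 − 130×7.6) = 130/500 = 0.26 per min.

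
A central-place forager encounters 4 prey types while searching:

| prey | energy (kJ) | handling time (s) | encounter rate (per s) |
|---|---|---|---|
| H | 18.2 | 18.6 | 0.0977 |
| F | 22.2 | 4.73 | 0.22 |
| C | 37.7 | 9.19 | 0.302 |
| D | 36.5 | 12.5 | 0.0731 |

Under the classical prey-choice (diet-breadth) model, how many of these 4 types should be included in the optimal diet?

2

E/h in descending order: F 4.69, C 4.1, D 2.92, H 0.978 kJ/s. The optimal diet is the largest prefix of this list for which every included type satisfies E_i/h_i > R on the types above it.
Rate on top 1: 2.393. C: 4.1 > 2.393 → include.
Rate on top 2: 3.378. D: 2.92 < 3.378 → exclude; stop.
Optimal diet: F, C — 2 of 4 types.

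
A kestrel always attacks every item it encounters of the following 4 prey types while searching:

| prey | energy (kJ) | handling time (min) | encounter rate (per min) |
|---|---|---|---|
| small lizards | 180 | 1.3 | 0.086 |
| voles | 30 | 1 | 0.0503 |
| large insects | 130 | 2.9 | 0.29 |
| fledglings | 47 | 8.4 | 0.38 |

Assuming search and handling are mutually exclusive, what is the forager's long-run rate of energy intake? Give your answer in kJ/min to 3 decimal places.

R = (0.086×180 + 0.0503×30 + 0.29×130 + 0.38×47) / (1 + 0.086×1.3 + 0.0503×1 + 0.29×2.9 + 0.38×8.4) = 72.55/5.195 = 13.96 kJ/min.

13.965 kJ/min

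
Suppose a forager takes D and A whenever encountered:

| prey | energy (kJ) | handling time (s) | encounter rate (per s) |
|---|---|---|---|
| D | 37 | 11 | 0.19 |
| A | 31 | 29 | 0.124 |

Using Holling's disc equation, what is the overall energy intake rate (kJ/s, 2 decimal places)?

R = Σλ_iE_i / (1 + Σλ_ih_i)
Numerator: 0.19×37 + 0.124×31 = 10.87
Denominator: 1 + 0.19×11 + 0.124×29 = 6.686
R = 10.87/6.686 = 1.626 kJ/s

1.63 kJ/s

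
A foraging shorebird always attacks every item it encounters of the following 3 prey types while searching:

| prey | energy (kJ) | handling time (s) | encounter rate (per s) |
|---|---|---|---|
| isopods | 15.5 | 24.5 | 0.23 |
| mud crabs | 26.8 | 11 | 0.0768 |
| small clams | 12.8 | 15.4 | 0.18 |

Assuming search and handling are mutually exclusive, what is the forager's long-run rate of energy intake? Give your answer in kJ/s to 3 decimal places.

0.773 kJ/s

Energy encountered per unit search time: 0.23×15.5 + 0.0768×26.8 + 0.18×12.8 = 7.927 kJ/s.
Handling time per unit search time: 0.23×24.5 + 0.0768×11 + 0.18×15.4 = 9.252.
Rate = 7.927/(1 + 9.252) = 0.7733 kJ/s.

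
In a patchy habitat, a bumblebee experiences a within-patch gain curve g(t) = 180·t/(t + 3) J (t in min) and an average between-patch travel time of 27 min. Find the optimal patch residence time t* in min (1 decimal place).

9.0 min

By the marginal value theorem, leave when the instantaneous gain rate g'(t) equals the habitat-wide average g(t)/(T + t).
g'(t) = 180·3/(t + 3)². Setting 180·3/(t+3)² = 180t/[(t+3)(27+t)] gives 3(27+t) = t(t+3), so t² = 3×27 = 81.
t* = √81 = 9 min.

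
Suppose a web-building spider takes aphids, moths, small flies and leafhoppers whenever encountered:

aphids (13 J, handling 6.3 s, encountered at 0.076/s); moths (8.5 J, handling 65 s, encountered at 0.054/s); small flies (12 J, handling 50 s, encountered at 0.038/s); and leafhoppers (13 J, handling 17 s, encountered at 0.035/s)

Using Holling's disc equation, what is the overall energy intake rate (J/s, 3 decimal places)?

0.315 J/s

R = (0.076×13 + 0.054×8.5 + 0.038×12 + 0.035×13) / (1 + 0.076×6.3 + 0.054×65 + 0.038×50 + 0.035×17) = 2.358/7.484 = 0.3151 J/s.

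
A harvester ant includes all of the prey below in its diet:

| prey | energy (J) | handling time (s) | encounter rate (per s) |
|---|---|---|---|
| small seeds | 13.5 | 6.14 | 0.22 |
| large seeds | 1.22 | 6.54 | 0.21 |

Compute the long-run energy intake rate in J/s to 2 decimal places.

R = (0.22×13.5 + 0.21×1.22) / (1 + 0.22×6.14 + 0.21×6.54) = 3.226/3.724 = 0.8663 J/s.

0.87 J/s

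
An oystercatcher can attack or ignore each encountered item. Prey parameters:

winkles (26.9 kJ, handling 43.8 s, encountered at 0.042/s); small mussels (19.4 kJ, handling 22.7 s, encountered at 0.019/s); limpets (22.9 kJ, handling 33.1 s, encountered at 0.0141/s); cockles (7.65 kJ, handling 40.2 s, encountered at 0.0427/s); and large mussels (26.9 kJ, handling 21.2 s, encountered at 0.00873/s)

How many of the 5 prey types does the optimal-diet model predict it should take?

Profitabilities (E/h, kJ/s): large mussels 1.27, small mussels 0.855, limpets 0.692, winkles 0.614, cockles 0.19. Add prey in this order while the next type's profitability exceeds the intake rate on those already taken.
Rate on top 1: 0.1982. small mussels: 0.855 > 0.1982 → include.
Rate on top 2: 0.3733. limpets: 0.692 > 0.3733 → include.
Rate on top 3: 0.4447. winkles: 0.614 > 0.4447 → include.
Rate on top 4: 0.5242. cockles: 0.19 < 0.5242 → exclude; stop.
Optimal diet: large mussels, small mussels, limpets, winkles — 4 of 5 types.

4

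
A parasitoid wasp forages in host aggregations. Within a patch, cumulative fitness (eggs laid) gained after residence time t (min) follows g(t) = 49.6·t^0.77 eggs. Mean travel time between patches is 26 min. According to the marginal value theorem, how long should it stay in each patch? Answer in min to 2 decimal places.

By the marginal value theorem, leave when the instantaneous gain rate g'(t) equals the habitat-wide average g(t)/(T + t).
g'(t) = 0.77·49.6·t^-0.23. Setting 0.77·49.6·t^-0.23 = 49.6·t^0.77/(26+t) gives 0.77(26+t) = t, so 0.23·t = 0.77×26.
t* = 0.77×26/0.23 = 87.04 min.

87.04 min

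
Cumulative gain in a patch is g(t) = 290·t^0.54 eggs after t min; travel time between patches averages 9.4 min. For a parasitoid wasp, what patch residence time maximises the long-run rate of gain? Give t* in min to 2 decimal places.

By the marginal value theorem, leave when the instantaneous gain rate g'(t) equals the habitat-wide average g(t)/(T + t).
g'(t) = 0.54·290·t^-0.46. Setting 0.54·290·t^-0.46 = 290·t^0.54/(9.4+t) gives 0.54(9.4+t) = t, so 0.46·t = 0.54×9.4.
t* = 0.54×9.4/0.46 = 11.03 min.

11.03 min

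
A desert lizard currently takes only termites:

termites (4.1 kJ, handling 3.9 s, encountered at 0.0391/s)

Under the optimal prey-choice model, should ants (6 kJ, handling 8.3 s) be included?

Intake rate on the current diet: R = (0.0391×4.1) / (1 + 0.0391×3.9) = 0.1603/1.152 = 0.1391 kJ/s.
ants: E/h = 6/8.3 = 0.7229 kJ/s.
Since 0.7229 > R, including ants increases the long-run rate.

Yes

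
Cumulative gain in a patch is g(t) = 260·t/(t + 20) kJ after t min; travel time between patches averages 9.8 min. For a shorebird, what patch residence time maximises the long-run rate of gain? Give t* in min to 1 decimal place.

Maximise g(t)/(T+t): set derivative to zero → g'(t)(T+t) = g(t).
g'(t) = 260·20/(t + 20)². Setting 260·20/(t+20)² = 260t/[(t+20)(9.8+t)] gives 20(9.8+t) = t(t+20), so t² = 20×9.8 = 196.
t* = √196 = 14 min.

14.0 min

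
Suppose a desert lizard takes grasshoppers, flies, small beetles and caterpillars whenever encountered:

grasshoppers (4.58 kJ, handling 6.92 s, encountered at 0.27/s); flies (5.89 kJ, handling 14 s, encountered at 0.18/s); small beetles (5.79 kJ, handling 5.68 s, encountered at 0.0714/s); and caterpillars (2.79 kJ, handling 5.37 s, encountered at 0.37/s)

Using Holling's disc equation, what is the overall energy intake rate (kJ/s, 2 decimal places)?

0.48 kJ/s

Energy encountered per unit search time: 0.27×4.58 + 0.18×5.89 + 0.0714×5.79 + 0.37×2.79 = 3.743 kJ/s.
Handling time per unit search time: 0.27×6.92 + 0.18×14 + 0.0714×5.68 + 0.37×5.37 = 6.781.
Rate = 3.743/(1 + 6.781) = 0.481 kJ/s.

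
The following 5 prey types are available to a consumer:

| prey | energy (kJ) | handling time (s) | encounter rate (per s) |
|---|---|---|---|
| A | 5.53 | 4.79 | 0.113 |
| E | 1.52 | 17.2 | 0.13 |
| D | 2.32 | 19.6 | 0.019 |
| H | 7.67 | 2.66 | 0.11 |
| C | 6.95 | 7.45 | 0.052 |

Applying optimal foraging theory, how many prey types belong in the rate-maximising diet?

Rank by E/h (kJ/s): H 2.88, A 1.15, C 0.933, D 0.118, E 0.0884. Include each in turn until the next type's E/h falls below the running intake rate.
Rate on top 1: 0.6527. A: 1.15 > 0.6527 → include.
Rate on top 2: 0.8008. C: 0.933 > 0.8008 → include.
Rate on top 3: 0.8238. D: 0.118 < 0.8238 → exclude; stop.
Optimal diet: H, A, C — 3 of 5 types.

3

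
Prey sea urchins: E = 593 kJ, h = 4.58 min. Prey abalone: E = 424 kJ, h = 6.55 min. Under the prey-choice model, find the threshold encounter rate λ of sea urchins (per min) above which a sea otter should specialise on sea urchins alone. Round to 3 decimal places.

0.218 per min

The zero-one rule: include abalone iff E₂/h₂ > λE₁/(1+λh₁). Equality gives the switch point.
λE₁h₂ = E₂ + λE₂h₁ ⇒ λ = E₂/(E₁h₂ − E₂h₁) = 424/(3884 − 1942) = 0.2183 per min.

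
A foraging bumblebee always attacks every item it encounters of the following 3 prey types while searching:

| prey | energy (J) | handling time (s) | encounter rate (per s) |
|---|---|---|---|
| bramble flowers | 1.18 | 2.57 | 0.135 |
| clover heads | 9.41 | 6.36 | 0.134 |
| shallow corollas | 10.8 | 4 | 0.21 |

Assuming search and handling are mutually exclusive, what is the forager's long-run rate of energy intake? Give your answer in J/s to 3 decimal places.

R = Σλ_iE_i / (1 + Σλ_ih_i)
Numerator: 0.135×1.18 + 0.134×9.41 + 0.21×10.8 = 3.688
Denominator: 1 + 0.135×2.57 + 0.134×6.36 + 0.21×4 = 3.039
R = 3.688/3.039 = 1.214 J/s

1.214 J/s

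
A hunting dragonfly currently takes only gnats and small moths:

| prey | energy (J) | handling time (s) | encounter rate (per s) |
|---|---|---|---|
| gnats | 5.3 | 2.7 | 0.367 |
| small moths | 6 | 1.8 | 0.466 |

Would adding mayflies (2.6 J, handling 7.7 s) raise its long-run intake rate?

Current rate: (0.367×5.3 + 0.466×6)/(1 + 0.367×2.7 + 0.466×1.8) = 1.675 J/s.
Profitability of mayflies: 2.6/7.7 = 0.3377 J/s.
Since 0.3377 < R, time spent handling mayflies is better spent searching.

No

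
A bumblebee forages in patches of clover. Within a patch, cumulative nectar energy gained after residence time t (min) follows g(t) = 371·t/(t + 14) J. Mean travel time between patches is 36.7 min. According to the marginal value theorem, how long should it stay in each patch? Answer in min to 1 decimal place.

22.7 min

Optimal t* satisfies g'(t*) = g(t*)/(T + t*).
g'(t) = 371·14/(t + 14)². Setting 371·14/(t+14)² = 371t/[(t+14)(36.7+t)] gives 14(36.7+t) = t(t+14), so t² = 14×36.7 = 513.8.
t* = √513.8 = 22.67 min.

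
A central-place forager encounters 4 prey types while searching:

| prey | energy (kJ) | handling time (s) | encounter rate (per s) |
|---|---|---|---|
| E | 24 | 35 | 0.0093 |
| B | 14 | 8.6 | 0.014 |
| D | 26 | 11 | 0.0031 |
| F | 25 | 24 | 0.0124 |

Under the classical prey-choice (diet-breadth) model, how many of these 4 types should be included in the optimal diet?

4

E/h in descending order: D 2.36, B 1.63, F 1.04, E 0.686 kJ/s. The optimal diet is the largest prefix of this list for which every included type satisfies E_i/h_i > R on the types above it.
Rate on top 1: 0.07794. B: 1.63 > 0.07794 → include.
Rate on top 2: 0.2396. F: 1.04 > 0.2396 → include.
Rate on top 3: 0.404. E: 0.686 > 0.404 → include.
Optimal diet: D, B, F, E — 4 of 4 types.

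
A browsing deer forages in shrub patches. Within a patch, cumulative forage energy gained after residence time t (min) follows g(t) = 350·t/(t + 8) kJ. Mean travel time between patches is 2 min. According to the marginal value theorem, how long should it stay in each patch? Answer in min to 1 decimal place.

4.0 min

Maximise g(t)/(T+t): set derivative to zero → g'(t)(T+t) = g(t).
g'(t) = 350·8/(t + 8)². Setting 350·8/(t+8)² = 350t/[(t+8)(2+t)] gives 8(2+t) = t(t+8), so t² = 8×2 = 16.
t* = √16 = 4 min.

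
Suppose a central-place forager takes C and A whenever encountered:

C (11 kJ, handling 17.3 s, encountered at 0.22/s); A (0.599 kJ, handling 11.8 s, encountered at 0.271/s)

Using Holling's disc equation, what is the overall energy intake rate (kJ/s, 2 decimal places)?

0.32 kJ/s

R = (0.22×11 + 0.271×0.599) / (1 + 0.22×17.3 + 0.271×11.8) = 2.582/8.004 = 0.3226 kJ/s.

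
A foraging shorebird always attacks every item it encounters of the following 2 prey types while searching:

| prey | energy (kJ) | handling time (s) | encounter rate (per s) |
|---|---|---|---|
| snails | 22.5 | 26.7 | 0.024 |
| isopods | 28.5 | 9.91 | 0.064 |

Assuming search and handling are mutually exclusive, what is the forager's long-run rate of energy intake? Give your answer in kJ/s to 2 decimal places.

R = (0.024×22.5 + 0.064×28.5) / (1 + 0.024×26.7 + 0.064×9.91) = 2.364/2.275 = 1.039 kJ/s.

1.04 kJ/s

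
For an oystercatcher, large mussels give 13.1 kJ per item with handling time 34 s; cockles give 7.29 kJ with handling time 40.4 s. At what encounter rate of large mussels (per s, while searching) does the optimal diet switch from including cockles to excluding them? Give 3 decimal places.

Drop cockles once their profitability E₂/h₂ falls below the rate achievable on large mussels alone: E₂/h₂ = λE₁/(1 + λh₁).
Solve for λ: λE₁h₂ = E₂(1 + λh₁) → λ(E₁h₂ − E₂h₁) = E₂ → λ = E₂/(E₁h₂ − E₂h₁).
λ = 7.29/(13.1×40.4 − 7.29×34) = 7.29/281.4 = 0.02591 per s.

0.026 per s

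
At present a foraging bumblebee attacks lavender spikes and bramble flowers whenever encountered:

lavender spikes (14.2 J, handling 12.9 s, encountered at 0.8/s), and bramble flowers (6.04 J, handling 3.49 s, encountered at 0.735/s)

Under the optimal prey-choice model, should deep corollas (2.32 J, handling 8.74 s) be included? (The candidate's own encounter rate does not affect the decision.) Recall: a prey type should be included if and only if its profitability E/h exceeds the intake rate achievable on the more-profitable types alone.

Intake rate on the current diet: R = (0.8×14.2 + 0.735×6.04) / (1 + 0.8×12.9 + 0.735×3.49) = 15.8/13.89 = 1.138 J/s.
Profitability of deep corollas: 2.32/8.74 = 0.2654 J/s.
Since 0.2654 < R, time spent handling deep corollas is better spent searching.

No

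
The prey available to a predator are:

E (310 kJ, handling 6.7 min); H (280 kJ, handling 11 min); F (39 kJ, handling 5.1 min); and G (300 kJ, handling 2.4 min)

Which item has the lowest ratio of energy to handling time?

F

Profitability E/h (kJ/min): E = 310/6.7 = 46.3, H = 280/11 = 25.5, F = 39/5.1 = 7.65, G = 300/2.4 = 125.
Ranked: G > E > H > F.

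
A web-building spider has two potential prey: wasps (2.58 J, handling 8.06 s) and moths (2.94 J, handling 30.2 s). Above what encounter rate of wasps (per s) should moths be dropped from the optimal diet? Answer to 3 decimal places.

0.054 per s

The zero-one rule: include moths iff E₂/h₂ > λE₁/(1+λh₁). Equality gives the switch point.
λE₁h₂ = E₂ + λE₂h₁ ⇒ λ = E₂/(E₁h₂ − E₂h₁) = 2.94/(77.92 − 23.7) = 0.05422 per s.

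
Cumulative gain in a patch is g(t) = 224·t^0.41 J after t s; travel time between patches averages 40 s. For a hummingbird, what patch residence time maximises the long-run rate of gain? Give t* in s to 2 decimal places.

27.80 s

Optimal t* satisfies g'(t*) = g(t*)/(T + t*).
g'(t) = 0.41·224·t^-0.59. Setting 0.41·224·t^-0.59 = 224·t^0.41/(40+t) gives 0.41(40+t) = t, so 0.59·t = 0.41×40.
t* = 0.41×40/0.59 = 27.8 s.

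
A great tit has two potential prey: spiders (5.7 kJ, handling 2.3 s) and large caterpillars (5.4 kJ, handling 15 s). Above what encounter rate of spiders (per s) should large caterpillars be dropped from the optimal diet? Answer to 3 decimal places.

0.074 per s

At the threshold, the rate on spiders alone equals the profitability of large caterpillars: λ·5.7/(1 + λ·2.3) = 5.4/15 = 0.36.
Rearranging, λ(5.7 − 0.36×2.3) = 0.36, so λ = 0.36/4.872 = 0.07389 per s.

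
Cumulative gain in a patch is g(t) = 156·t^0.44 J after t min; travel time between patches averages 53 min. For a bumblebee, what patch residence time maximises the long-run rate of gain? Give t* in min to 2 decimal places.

By the marginal value theorem, leave when the instantaneous gain rate g'(t) equals the habitat-wide average g(t)/(T + t).
g'(t) = 0.44·156·t^-0.56. Setting 0.44·156·t^-0.56 = 156·t^0.44/(53+t) gives 0.44(53+t) = t, so 0.56·t = 0.44×53.
t* = 0.44×53/0.56 = 41.64 min.

41.64 min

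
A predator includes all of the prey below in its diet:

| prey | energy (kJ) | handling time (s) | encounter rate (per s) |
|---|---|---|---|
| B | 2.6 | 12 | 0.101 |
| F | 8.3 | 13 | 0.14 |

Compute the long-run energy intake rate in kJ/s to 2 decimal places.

0.35 kJ/s

R = (0.101×2.6 + 0.14×8.3) / (1 + 0.101×12 + 0.14×13) = 1.425/4.032 = 0.3533 kJ/s.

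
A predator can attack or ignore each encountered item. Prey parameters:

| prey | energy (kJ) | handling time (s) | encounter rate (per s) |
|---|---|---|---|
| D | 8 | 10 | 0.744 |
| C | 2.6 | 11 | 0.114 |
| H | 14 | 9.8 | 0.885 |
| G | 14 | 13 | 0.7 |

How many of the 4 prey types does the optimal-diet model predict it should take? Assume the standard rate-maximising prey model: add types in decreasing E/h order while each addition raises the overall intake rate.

Profitabilities (E/h, kJ/s): H 1.43, G 1.08, D 0.8, C 0.236. Add prey in this order while the next type's profitability exceeds the intake rate on those already taken.
Rate on top 1: 1.281. G: 1.08 < 1.281 → exclude; stop.
Optimal diet: H — 1 of 4 types.

1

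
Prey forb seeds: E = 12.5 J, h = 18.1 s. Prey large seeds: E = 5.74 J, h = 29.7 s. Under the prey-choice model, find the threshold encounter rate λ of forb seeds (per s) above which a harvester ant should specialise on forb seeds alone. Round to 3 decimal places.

At the threshold, the rate on forb seeds alone equals the profitability of large seeds: λ·12.5/(1 + λ·18.1) = 5.74/29.7 = 0.1933.
Rearranging, λ(12.5 − 0.1933×18.1) = 0.1933, so λ = 0.1933/9.002 = 0.02147 per s.

0.021 per s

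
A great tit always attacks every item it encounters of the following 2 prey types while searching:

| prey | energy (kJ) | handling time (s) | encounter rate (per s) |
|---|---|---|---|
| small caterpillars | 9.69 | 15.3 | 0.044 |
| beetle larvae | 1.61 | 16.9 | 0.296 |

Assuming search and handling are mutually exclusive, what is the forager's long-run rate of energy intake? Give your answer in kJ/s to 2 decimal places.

R = (0.044×9.69 + 0.296×1.61) / (1 + 0.044×15.3 + 0.296×16.9) = 0.9029/6.676 = 0.1353 kJ/s.

0.14 kJ/s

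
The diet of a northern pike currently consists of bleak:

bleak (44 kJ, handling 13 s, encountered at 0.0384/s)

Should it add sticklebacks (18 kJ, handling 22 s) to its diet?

No

Intake rate on the current diet: R = (0.0384×44) / (1 + 0.0384×13) = 1.69/1.499 = 1.127 kJ/s.
Profitability of sticklebacks: 18/22 = 0.8182 kJ/s.
0.8182 < 1.127, so adding sticklebacks would lower the average — exclude it.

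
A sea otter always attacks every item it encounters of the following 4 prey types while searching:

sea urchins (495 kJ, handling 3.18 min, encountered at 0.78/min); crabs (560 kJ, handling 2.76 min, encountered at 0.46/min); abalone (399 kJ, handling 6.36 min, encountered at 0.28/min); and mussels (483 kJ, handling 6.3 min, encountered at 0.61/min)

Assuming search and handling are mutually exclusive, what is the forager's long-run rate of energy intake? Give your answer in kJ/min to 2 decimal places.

R = Σλ_iE_i / (1 + Σλ_ih_i)
Numerator: 0.78×495 + 0.46×560 + 0.28×399 + 0.61×483 = 1050
Denominator: 1 + 0.78×3.18 + 0.46×2.76 + 0.28×6.36 + 0.61×6.3 = 10.37
R = 1050/10.37 = 101.2 kJ/min

101.22 kJ/min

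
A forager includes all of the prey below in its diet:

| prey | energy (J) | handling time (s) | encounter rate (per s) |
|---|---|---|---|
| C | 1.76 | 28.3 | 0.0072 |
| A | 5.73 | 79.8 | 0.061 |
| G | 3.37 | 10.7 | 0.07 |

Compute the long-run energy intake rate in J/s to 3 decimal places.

R = Σλ_iE_i / (1 + Σλ_ih_i)
Numerator: 0.0072×1.76 + 0.061×5.73 + 0.07×3.37 = 0.5981
Denominator: 1 + 0.0072×28.3 + 0.061×79.8 + 0.07×10.7 = 6.821
R = 0.5981/6.821 = 0.08769 J/s

0.088 J/s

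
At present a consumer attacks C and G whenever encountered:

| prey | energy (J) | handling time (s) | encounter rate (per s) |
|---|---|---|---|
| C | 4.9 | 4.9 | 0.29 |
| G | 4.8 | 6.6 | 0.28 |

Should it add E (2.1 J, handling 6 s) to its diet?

Intake rate on the current diet: R = (0.29×4.9 + 0.28×4.8) / (1 + 0.29×4.9 + 0.28×6.6) = 2.765/4.269 = 0.6477 J/s.
E: E/h = 2.1/6 = 0.35 J/s.
Since 0.35 < R, time spent handling E is better spent searching.

No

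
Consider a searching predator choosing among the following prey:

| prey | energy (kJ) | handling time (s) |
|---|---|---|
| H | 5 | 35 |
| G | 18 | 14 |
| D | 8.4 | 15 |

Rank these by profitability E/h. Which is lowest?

In descending order of E/h:
G: 18/14 = 1.29 kJ/s
D: 8.4/15 = 0.56 kJ/s
H: 5/35 = 0.143 kJ/s

H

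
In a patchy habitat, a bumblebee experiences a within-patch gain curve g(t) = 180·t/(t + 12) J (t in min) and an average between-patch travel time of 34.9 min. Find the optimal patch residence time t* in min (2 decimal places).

By the marginal value theorem, leave when the instantaneous gain rate g'(t) equals the habitat-wide average g(t)/(T + t).
g'(t) = 180·12/(t + 12)². Setting 180·12/(t+12)² = 180t/[(t+12)(34.9+t)] gives 12(34.9+t) = t(t+12), so t² = 12×34.9 = 418.8.
t* = √418.8 = 20.46 min.

20.46 min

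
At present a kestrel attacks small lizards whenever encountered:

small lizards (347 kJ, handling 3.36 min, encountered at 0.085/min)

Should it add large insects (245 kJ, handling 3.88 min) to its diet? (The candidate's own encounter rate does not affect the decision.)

Yes

On small lizards alone, R = ΣλE/(1+Σλh) = 29.5/1.286 = 22.94 kJ/min.
Profitability of large insects: 245/3.88 = 63.14 kJ/min.
Since 63.14 > R, including large insects increases the long-run rate.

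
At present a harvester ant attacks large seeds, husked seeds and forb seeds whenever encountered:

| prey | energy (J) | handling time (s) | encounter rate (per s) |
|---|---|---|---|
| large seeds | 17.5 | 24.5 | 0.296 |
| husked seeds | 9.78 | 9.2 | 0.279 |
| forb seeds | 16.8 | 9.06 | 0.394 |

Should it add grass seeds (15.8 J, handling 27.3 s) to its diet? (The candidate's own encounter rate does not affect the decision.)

No

On large seeds, husked seeds and forb seeds alone, R = ΣλE/(1+Σλh) = 14.53/14.39 = 1.01 J/s.
grass seeds: E/h = 15.8/27.3 = 0.5788 J/s.
Since 0.5788 < R, time spent handling grass seeds is better spent searching.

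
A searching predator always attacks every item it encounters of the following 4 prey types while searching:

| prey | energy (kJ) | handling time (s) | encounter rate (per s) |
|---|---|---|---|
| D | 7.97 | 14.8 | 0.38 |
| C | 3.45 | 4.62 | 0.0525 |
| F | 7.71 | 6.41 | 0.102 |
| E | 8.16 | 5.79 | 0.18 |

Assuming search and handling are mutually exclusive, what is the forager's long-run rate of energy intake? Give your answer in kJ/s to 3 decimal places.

0.638 kJ/s

R = Σλ_iE_i / (1 + Σλ_ih_i)
Numerator: 0.38×7.97 + 0.0525×3.45 + 0.102×7.71 + 0.18×8.16 = 5.465
Denominator: 1 + 0.38×14.8 + 0.0525×4.62 + 0.102×6.41 + 0.18×5.79 = 8.563
R = 5.465/8.563 = 0.6382 kJ/s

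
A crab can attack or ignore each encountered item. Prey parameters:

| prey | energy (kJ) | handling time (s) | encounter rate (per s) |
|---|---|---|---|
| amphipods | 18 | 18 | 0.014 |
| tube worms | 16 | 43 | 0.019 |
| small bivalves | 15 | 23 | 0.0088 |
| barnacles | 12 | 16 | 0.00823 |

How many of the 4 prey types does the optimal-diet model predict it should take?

Rank by E/h (kJ/s): amphipods 1, barnacles 0.75, small bivalves 0.652, tube worms 0.372. Include each in turn until the next type's E/h falls below the running intake rate.
Rate on top 1: 0.2013. barnacles: 0.75 > 0.2013 → include.
Rate on top 2: 0.2535. small bivalves: 0.652 > 0.2535 → include.
Rate on top 3: 0.3044. tube worms: 0.372 > 0.3044 → include.
Optimal diet: amphipods, barnacles, small bivalves, tube worms — 4 of 4 types.

4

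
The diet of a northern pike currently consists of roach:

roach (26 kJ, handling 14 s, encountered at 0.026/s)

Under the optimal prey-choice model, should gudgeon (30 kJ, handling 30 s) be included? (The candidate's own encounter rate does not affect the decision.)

Yes

Current rate: (0.026×26)/(1 + 0.026×14) = 0.4956 kJ/s.
gudgeon: E/h = 30/30 = 1 kJ/s.
1 > 0.4956, so adding gudgeon raises the average — include it.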